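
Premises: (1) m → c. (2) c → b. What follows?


Hypothetical syllogism: from (P → Q) and (Q → R), infer (P → R).
Chain the two implications through the shared middle term 'c'.

m → b


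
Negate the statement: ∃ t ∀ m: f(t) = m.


Negation flips each quantifier (∀↔∃) and negates the inner predicate.
¬(∃ t ∀ m: φ) = ∀ t ∃ m: ¬φ.

∀ t ∃ m: ¬(f(t) = m)


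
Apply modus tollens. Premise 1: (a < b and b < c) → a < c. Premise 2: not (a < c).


Modus tollens: from (P → Q) and ¬Q, infer ¬P.
Q = 'a < c' is denied; since P → Q, P must also fail.

Not ((a < b and b < c)).


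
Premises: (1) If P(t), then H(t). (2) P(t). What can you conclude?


Modus ponens: from (P → Q) and P, infer Q.
P = 'P(t)' is asserted, and P → Q holds, so Q follows.

H(t).


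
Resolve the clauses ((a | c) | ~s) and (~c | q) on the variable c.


The clauses contain complementary literals c and ~c.
Resolution eliminates this pair and disjoins the remaining literals (merging duplicates).

((a | ~s) | q)


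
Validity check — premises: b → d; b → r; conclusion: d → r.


This is (no valid rule). There exist truth assignments where the premises are all true but the conclusion is false.

Invalid.


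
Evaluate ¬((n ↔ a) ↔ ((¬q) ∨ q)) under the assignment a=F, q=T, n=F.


Substitute a=F, q=T, n=F:
n ↔ a = F ↔ F = T
¬q = F
(¬q) ∨ q = F ∨ T = T
(n ↔ a) ↔ ((¬q) ∨ q) = T ↔ T = T
¬((n ↔ a) ↔ ((¬q) ∨ q)) = F

F


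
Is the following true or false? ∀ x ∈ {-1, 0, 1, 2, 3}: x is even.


Evaluate the predicate on each element: -1:F, 0:T, 1:F, 2:T, 3:F.
Counterexample x = -1 fails the predicate.

F


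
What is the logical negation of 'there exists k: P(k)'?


¬(for all x: φ) = there exists x: ¬φ, and ¬(there exists x: φ) = for all x: ¬φ.
Apply to the existential statement.

for all k: NOT(P(k))


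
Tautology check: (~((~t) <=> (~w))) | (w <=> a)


Build the truth table over {a, t, w}:
a | t | w | φ
-------------
False | False | False | True
True | False | False | False
False | True | False | True
True | True | False | True
False | False | True | True
True | False | True | True
False | True | True | False
True | True | True | True
Counterexample at row 2: with a=True, t=False, w=False, the formula is False.

No, it is not a tautology.


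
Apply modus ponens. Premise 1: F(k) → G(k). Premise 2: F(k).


Modus ponens: from (P → Q) and P, infer Q.
P = 'F(k)' is asserted, and P → Q holds, so Q follows.

G(k).


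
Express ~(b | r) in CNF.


Step 1: Apply De Morgan: ¬(b ∨ r) = ¬b ∧ ¬r.

(~b) & (~r)


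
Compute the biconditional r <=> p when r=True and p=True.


Biconditional is true when both operands have the same truth value.
Substitute: r=True, p=True.
True <=> True evaluates to True.

True


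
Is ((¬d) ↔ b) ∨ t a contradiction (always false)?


Truth table over {b, d, t}:
b | d | t | φ
-------------
F | F | F | F
T | F | F | T
F | T | F | T
T | T | F | F
F | F | T | T
T | F | T | T
F | T | T | T
T | T | T | T
Satisfying assignment at row 2: b=T, d=F, t=F gives T.

No, it is not a contradiction.


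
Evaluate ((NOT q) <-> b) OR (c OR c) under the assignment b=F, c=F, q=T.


Substitute b=F, c=F, q=T:
NOT q = F
(NOT q) <-> b = F <-> F = T
c OR c = F OR F = F
((NOT q) <-> b) OR (c OR c) = T OR F = T

T


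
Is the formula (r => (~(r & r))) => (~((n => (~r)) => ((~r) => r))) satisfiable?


Search for a satisfying assignment over {n, r}.
Try n=False, r=False: the formula evaluates to True.
A satisfying assignment exists.

Satisfiable.


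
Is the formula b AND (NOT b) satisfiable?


Check all 2 assignments over {b}:
b | φ
-----
F | F
T | F
No assignment makes the formula true.

Unsatisfiable.


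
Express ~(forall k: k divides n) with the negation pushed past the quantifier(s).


¬(forall x: φ) = exists x: ¬φ, and ¬(exists x: φ) = forall x: ¬φ.
Apply to the universal statement.

exists k: ~(k divides n)


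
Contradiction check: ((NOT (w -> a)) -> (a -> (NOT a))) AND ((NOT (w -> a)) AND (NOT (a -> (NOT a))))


Truth table over {a, w}:
a | w | φ
---------
F | F | F
T | F | F
F | T | F
T | T | F
Every row is false.

Yes, it is a contradiction.


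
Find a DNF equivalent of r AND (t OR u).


Step 1: Distribute ∧ over ∨: r ∧ (t ∨ u) = (r ∧ t) ∨ (r ∧ u).

(r AND t) OR (r AND u)


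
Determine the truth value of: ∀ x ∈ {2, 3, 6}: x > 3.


Evaluate the predicate on each element: 2:F, 3:F, 6:T.
Counterexample x = 2 fails the predicate.

F


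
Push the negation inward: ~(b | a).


De Morgan: the negation of a disjunction is the conjunction of the negations.
Distribute ~ across |, flipping it to &, and negate each literal.

(~b) & (~a)


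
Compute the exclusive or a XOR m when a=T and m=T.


Exclusive or is true when exactly one operand is true.
Substitute: a=T, m=T.
T XOR T evaluates to F.

F


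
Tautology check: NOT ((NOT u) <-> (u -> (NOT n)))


Build the truth table over {n, u}:
n | u | φ
---------
F | F | F
T | F | F
F | T | T
T | T | F
Counterexample at row 1: with n=F, u=F, the formula is F.

No, it is not a tautology.


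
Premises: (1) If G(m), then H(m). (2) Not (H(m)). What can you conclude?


Modus tollens: from (P → Q) and ¬Q, infer ¬P.
Q = 'H(m)' is denied; since P → Q, P must also fail.

Not (G(m)).


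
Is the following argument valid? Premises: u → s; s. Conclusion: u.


This is affirming the consequent (fallacy). There exist truth assignments where the premises are all true but the conclusion is false.

Invalid.


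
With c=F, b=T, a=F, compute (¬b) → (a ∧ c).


Substitute c=F, b=T, a=F:
¬b = F
a ∧ c = F ∧ F = F
(¬b) → (a ∧ c) = F → F = T

T


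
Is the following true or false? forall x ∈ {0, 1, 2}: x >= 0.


Evaluate the predicate on each element: 0:True, 1:True, 2:True.
Every element satisfies the predicate.

True


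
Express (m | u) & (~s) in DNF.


Step 1: Distribute ∧ over ∨: (m ∨ u) ∧ (¬s) = (m ∧ (¬s)) ∨ (u ∧ (¬s)).

(m & (~s)) | (u & (~s))


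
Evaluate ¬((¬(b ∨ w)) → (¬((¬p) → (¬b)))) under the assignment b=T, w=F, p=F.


Substitute b=T, w=F, p=F:
b ∨ w = T ∨ F = T
¬(b ∨ w) = F
¬p = T
¬b = F
(¬p) → (¬b) = T → F = F
¬((¬p) → (¬b)) = T
(¬(b ∨ w)) → (¬((¬p) → (¬b))) = F → T = T
¬((¬(b ∨ w)) → (¬((¬p) → (¬b)))) = F

F


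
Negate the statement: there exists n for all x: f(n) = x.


Negation flips each quantifier (∀↔∃) and negates the inner predicate.
¬(there exists n for all x: φ) = for all n there exists x: ¬φ.

for all n there exists x: NOT(f(n) = x)


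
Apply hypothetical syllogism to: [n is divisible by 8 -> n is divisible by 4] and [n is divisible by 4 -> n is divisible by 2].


Hypothetical syllogism: from (P → Q) and (Q → R), infer (P → R).
Chain the two implications through the shared middle term 'n is divisible by 4'.

n is divisible by 8 -> n is divisible by 2


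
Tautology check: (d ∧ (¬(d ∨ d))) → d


Build the truth table over {d}:
d | φ
-----
F | T
T | T
Every row evaluates to true.

Yes, it is a tautology.


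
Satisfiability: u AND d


Search for a satisfying assignment over {d, u}.
Try d=T, u=T: the formula evaluates to T.
A satisfying assignment exists.

Satisfiable.


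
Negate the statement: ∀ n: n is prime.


¬(∀ x: φ) = ∃ x: ¬φ, and ¬(∃ x: φ) = ∀ x: ¬φ.
Apply to the universal statement.

∃ n: ¬(n is prime)


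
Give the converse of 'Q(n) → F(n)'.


The converse of (P → Q) is (Q → P). It is not in general equivalent to the original.
Here P = 'Q(n)' and Q = 'F(n)'.

If F(n), then Q(n).


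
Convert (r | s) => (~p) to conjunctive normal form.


Step 1: Rewrite as ¬(r ∨ s) ∨ (¬p) = (¬r ∧ ¬s) ∨ (¬p).
Step 2: Distribute ∨ over ∧.

((~r) | (~p)) & ((~s) | (~p))


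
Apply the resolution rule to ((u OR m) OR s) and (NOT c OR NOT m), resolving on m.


The clauses contain complementary literals m and NOTm.
Resolution eliminates this pair and disjoins the remaining literals (merging duplicates).

((u OR s) OR NOT c)


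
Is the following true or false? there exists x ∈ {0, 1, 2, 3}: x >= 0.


Evaluate the predicate on each element: 0:T, 1:T, 2:T, 3:T.
Witness x = 0 satisfies the predicate.

T


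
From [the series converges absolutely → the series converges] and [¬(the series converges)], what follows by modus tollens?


Modus tollens: from (P → Q) and ¬Q, infer ¬P.
Q = 'the series converges' is denied; since P → Q, P must also fail.

Not (the series converges absolutely).


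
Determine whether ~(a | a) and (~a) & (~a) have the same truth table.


Compare truth tables:
a | φ | ψ
---------
False | True | True
True | False | False
The columns φ and ψ agree on every row.

Yes, they are logically equivalent.


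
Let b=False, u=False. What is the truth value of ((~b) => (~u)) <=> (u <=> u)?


Substitute b=False, u=False:
~b = True
~u = True
(~b) => (~u) = True => True = True
u <=> u = False <=> False = True
((~b) => (~u)) <=> (u <=> u) = True <=> True = True

True


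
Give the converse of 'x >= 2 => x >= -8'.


The converse of (P → Q) is (Q → P). It is not in general equivalent to the original.
Here P = 'x >= 2' and Q = 'x >= -8'.

If x >= -8, then x >= 2.


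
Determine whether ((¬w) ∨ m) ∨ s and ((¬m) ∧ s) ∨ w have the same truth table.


Compare truth tables:
m | s | w | φ | ψ
-----------------
F | F | F | T | F
T | F | F | T | F
F | T | F | T | T
T | T | F | T | F
F | F | T | F | T
T | F | T | T | T
F | T | T | T | T
T | T | T | T | T
They differ at row 1 (m=F, s=F, w=F): φ=T but ψ=F.

No, they are not logically equivalent.


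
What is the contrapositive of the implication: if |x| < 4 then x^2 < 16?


The contrapositive of (P → Q) is (¬Q → ¬P); it is logically equivalent to the original.
Here P = '|x| < 4' and Q = 'x^2 < 16'.

If not (x^2 < 16), then not (|x| < 4).


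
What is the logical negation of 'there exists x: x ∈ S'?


¬(for all x: φ) = there exists x: ¬φ, and ¬(there exists x: φ) = for all x: ¬φ.
Apply to the existential statement.

for all x: NOT(x ∈ S)


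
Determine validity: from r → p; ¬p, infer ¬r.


This matches the form of modus tollens: the conclusion follows in every model of the premises.

Valid.


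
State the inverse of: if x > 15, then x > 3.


The inverse of (P → Q) is (¬P → ¬Q). It is equivalent to the converse, not to the original.
Here P = 'x > 15' and Q = 'x > 3'.

If not (x > 15), then not (x > 3).


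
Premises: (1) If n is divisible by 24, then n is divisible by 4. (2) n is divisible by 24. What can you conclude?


Modus ponens: from (P → Q) and P, infer Q.
P = 'n is divisible by 24' is asserted, and P → Q holds, so Q follows.

n is divisible by 4.


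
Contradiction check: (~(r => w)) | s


Truth table over {r, s, w}:
r | s | w | φ
-------------
False | False | False | False
True | False | False | True
False | True | False | True
True | True | False | True
False | False | True | False
True | False | True | False
False | True | True | True
True | True | True | True
Satisfying assignment at row 2: r=True, s=False, w=False gives True.

No, it is not a contradiction.


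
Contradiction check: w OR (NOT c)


Truth table over {c, w}:
c | w | φ
---------
F | F | T
T | F | F
F | T | T
T | T | T
Satisfying assignment at row 1: c=F, w=F gives T.

No, it is not a contradiction.


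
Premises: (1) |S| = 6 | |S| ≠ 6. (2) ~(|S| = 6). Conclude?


Disjunctive syllogism: from (P ∨ Q) and ¬P, infer Q.
One disjunct, '|S| = 6', is ruled out; the other must hold.

|S| ≠ 6


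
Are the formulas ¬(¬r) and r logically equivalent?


Compare truth tables:
r | φ | ψ
---------
F | F | F
T | T | T
The columns φ and ψ agree on every row.

Yes, they are logically equivalent.


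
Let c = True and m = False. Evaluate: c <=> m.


Biconditional is true when both operands have the same truth value.
Substitute: c=True, m=False.
True <=> False evaluates to False.

False


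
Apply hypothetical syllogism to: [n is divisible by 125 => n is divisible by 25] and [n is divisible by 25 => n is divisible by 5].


Hypothetical syllogism: from (P → Q) and (Q → R), infer (P → R).
Chain the two implications through the shared middle term 'n is divisible by 25'.

n is divisible by 125 => n is divisible by 5


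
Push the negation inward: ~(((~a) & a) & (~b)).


De Morgan: the negation of a conjunction is the disjunction of the negations.
Distribute ~ across &, flipping it to |, and negate each literal.

(a | (~a)) | b


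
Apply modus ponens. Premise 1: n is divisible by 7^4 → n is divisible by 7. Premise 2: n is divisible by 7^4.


Modus ponens: from (P → Q) and P, infer Q.
P = 'n is divisible by 7^4' is asserted, and P → Q holds, so Q follows.

n is divisible by 7.


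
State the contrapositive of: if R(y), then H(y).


The contrapositive of (P → Q) is (¬Q → ¬P); it is logically equivalent to the original.
Here P = 'R(y)' and Q = 'H(y)'.

If not (H(y)), then not (R(y)).


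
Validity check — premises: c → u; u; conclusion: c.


This is affirming the consequent (fallacy). There exist truth assignments where the premises are all true but the conclusion is false.

Invalid.


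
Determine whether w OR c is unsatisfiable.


Truth table over {c, w}:
c | w | φ
---------
F | F | F
T | F | T
F | T | T
T | T | T
Satisfying assignment at row 2: c=T, w=F gives T.

No, it is not a contradiction.


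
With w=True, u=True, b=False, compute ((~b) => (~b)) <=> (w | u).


Substitute w=True, u=True, b=False:
~b = True
~b = True
(~b) => (~b) = True => True = True
w | u = True | True = True
((~b) => (~b)) <=> (w | u) = True <=> True = True

True


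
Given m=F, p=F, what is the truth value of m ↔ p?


Biconditional is true when both operands have the same truth value.
Substitute: m=F, p=F.
F ↔ F evaluates to T.

T


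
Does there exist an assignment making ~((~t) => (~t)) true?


Check all 2 assignments over {t}:
t | φ
-----
False | False
True | False
No assignment makes the formula true.

Unsatisfiable.


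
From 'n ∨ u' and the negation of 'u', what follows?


Disjunctive syllogism: from (P ∨ Q) and ¬P, infer Q.
One disjunct, 'u', is ruled out; the other must hold.

n


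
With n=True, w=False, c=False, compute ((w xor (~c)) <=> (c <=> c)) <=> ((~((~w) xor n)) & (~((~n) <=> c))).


Substitute n=True, w=False, c=False:
… (earlier sub-steps elided)
c <=> c = False <=> False = True
(w xor (~c)) <=> (c <=> c) = True <=> True = True
~w = True
(~w) xor n = True xor True = False
~((~w) xor n) = True
~n = False
(~n) <=> c = False <=> False = True
~((~n) <=> c) = False
(~((~w) xor n)) & (~((~n) <=> c)) = True & False = False
((w xor (~c)) <=> (c <=> c)) <=> ((~((~w) xor n)) & (~((~n) <=> c))) = True <=> False = False

False


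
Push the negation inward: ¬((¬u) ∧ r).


De Morgan: the negation of a conjunction is the disjunction of the negations.
Distribute ¬ across ∧, flipping it to ∨, and negate each literal.

u ∨ (¬r)


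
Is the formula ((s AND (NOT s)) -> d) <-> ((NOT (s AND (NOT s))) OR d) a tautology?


Build the truth table over {d, s}:
d | s | φ
---------
F | F | T
T | F | T
F | T | T
T | T | T
Every row evaluates to true.

Yes, it is a tautology.


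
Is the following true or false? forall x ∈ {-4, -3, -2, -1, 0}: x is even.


Evaluate the predicate on each element: -4:True, -3:False, -2:True, -1:False, 0:True.
Counterexample x = -3 fails the predicate.

False


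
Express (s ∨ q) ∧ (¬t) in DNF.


Step 1: Distribute ∧ over ∨: (s ∨ q) ∧ (¬t) = (s ∧ (¬t)) ∨ (q ∧ (¬t)).

(s ∧ (¬t)) ∨ (q ∧ (¬t))


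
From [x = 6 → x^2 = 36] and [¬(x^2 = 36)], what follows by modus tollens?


Modus tollens: from (P → Q) and ¬Q, infer ¬P.
Q = 'x^2 = 36' is denied; since P → Q, P must also fail.

Not (x = 6).


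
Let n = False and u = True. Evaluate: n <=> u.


Biconditional is true when both operands have the same truth value.
Substitute: n=False, u=True.
False <=> True evaluates to False.

False


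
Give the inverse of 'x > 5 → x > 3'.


The inverse of (P → Q) is (¬P → ¬Q). It is equivalent to the converse, not to the original.
Here P = 'x > 5' and Q = 'x > 3'.

If not (x > 5), then not (x > 3).


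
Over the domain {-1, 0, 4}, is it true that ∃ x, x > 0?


Evaluate the predicate on each element: -1:F, 0:F, 4:T.
Witness x = 4 satisfies the predicate.

T


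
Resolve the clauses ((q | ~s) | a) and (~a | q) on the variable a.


The clauses contain complementary literals a and ~a.
Resolution eliminates this pair and disjoins the remaining literals (merging duplicates).

(q | ~s)


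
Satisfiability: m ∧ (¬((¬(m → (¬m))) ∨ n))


Check all 4 assignments over {m, n}:
m | n | φ
---------
F | F | F
T | F | F
F | T | F
T | T | F
No assignment makes the formula true.

Unsatisfiable.


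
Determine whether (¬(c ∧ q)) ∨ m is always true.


Build the truth table over {c, m, q}:
c | m | q | φ
-------------
F | F | F | T
T | F | F | T
F | T | F | T
T | T | F | T
F | F | T | T
T | F | T | F
F | T | T | T
T | T | T | T
Counterexample at row 6: with c=T, m=F, q=T, the formula is F.

No, it is not a tautology.


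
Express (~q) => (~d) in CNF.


Step 1: Rewrite (¬q) → (¬d) as ¬(¬q) ∨ (¬d).
Step 2: Eliminate any double negations (¬¬X = X).

q | (~d)


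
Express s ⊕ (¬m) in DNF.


Step 1: s ⊕ (¬m) is true exactly when they disagree: (s ∧ ¬(¬m)) ∨ (¬s ∧ (¬m)).
Step 2: Eliminate any double negations (¬¬X = X).

(s ∧ m) ∨ ((¬s) ∧ (¬m))


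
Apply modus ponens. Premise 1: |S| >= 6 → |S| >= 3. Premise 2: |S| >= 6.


Modus ponens: from (P → Q) and P, infer Q.
P = '|S| >= 6' is asserted, and P → Q holds, so Q follows.

|S| >= 3.


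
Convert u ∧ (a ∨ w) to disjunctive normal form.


Step 1: Distribute ∧ over ∨: u ∧ (a ∨ w) = (u ∧ a) ∨ (u ∧ w).

(u ∧ a) ∨ (u ∧ w)


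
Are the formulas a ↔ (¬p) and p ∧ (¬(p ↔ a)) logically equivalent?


Compare truth tables:
a | p | φ | ψ
-------------
F | F | F | F
T | F | T | F
F | T | T | T
T | T | F | F
They differ at row 2 (a=T, p=F): φ=T but ψ=F.

No, they are not logically equivalent.


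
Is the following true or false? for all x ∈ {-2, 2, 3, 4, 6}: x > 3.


Evaluate the predicate on each element: -2:F, 2:F, 3:F, 4:T, 6:T.
Counterexample x = -2 fails the predicate.

F


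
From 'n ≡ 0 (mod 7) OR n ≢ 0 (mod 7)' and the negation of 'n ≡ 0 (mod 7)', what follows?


Disjunctive syllogism: from (P ∨ Q) and ¬P, infer Q.
One disjunct, 'n ≡ 0 (mod 7)', is ruled out; the other must hold.

n ≢ 0 (mod 7)


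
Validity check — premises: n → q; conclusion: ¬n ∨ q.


This matches the form of material implication: the conclusion follows in every model of the premises.

Valid.


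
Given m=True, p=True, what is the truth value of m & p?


Conjunction is true only when both operands are true.
Substitute: m=True, p=True.
True & True evaluates to True.

True


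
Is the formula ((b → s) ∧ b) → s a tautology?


Build the truth table over {b, s}:
b | s | φ
---------
F | F | T
T | F | T
F | T | T
T | T | T
Every row evaluates to true.

Yes, it is a tautology.


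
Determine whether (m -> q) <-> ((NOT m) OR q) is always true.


Build the truth table over {m, q}:
m | q | φ
---------
F | F | T
T | F | T
F | T | T
T | T | T
Every row evaluates to true.

Yes, it is a tautology.


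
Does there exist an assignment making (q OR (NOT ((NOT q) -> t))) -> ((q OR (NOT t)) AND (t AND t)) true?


Search for a satisfying assignment over {q, t}.
Try q=F, t=T: the formula evaluates to T.
A satisfying assignment exists.

Satisfiable.


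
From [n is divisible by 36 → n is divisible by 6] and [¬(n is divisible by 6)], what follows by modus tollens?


Modus tollens: from (P → Q) and ¬Q, infer ¬P.
Q = 'n is divisible by 6' is denied; since P → Q, P must also fail.

Not (n is divisible by 36).


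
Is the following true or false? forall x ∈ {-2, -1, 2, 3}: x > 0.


Evaluate the predicate on each element: -2:False, -1:False, 2:True, 3:True.
Counterexample x = -2 fails the predicate.

False


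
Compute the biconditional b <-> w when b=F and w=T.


Biconditional is true when both operands have the same truth value.
Substitute: b=F, w=T.
F <-> T evaluates to F.

F


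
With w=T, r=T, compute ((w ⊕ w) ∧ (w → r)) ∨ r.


Substitute w=T, r=T:
w ⊕ w = T ⊕ T = F
w → r = T → T = T
(w ⊕ w) ∧ (w → r) = F ∧ T = F
((w ⊕ w) ∧ (w → r)) ∨ r = F ∨ T = T

T


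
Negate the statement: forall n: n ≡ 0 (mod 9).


¬(forall x: φ) = exists x: ¬φ, and ¬(exists x: φ) = forall x: ¬φ.
Apply to the universal statement.

exists n: ~(n ≡ 0 (mod 9))


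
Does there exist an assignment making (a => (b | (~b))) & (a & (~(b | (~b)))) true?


Check all 4 assignments over {a, b}:
a | b | φ
---------
False | False | False
True | False | False
False | True | False
True | True | False
No assignment makes the formula true.

Unsatisfiable.


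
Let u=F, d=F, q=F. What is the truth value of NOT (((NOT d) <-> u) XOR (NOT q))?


Substitute u=F, d=F, q=F:
NOT d = T
(NOT d) <-> u = T <-> F = F
NOT q = T
((NOT d) <-> u) XOR (NOT q) = F XOR T = T
NOT (((NOT d) <-> u) XOR (NOT q)) = F

F


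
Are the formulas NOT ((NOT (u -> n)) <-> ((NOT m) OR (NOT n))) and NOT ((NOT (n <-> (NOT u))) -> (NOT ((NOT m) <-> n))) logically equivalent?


Compare truth tables:
m | n | u | φ | ψ
-----------------
F | F | F | T | F
T | F | F | T | T
F | T | F | T | F
T | T | F | F | F
F | F | T | F | F
T | F | T | F | F
F | T | T | T | T
T | T | T | F | F
They differ at row 1 (m=F, n=F, u=F): φ=T but ψ=F.

No, they are not logically equivalent.


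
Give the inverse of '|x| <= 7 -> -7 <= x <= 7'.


The inverse of (P → Q) is (¬P → ¬Q). It is equivalent to the converse, not to the original.
Here P = '|x| <= 7' and Q = '-7 <= x <= 7'.

If not (|x| <= 7), then not (-7 <= x <= 7).


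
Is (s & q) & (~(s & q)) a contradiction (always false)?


Truth table over {q, s}:
q | s | φ
---------
False | False | False
True | False | False
False | True | False
True | True | False
Every row is false.

Yes, it is a contradiction.


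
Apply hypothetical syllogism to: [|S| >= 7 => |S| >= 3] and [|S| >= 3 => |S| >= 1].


Hypothetical syllogism: from (P → Q) and (Q → R), infer (P → R).
Chain the two implications through the shared middle term '|S| >= 3'.

|S| >= 7 => |S| >= 1


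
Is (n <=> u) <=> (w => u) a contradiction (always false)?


Truth table over {n, u, w}:
n | u | w | φ
-------------
False | False | False | True
True | False | False | False
False | True | False | False
True | True | False | True
False | False | True | False
True | False | True | True
False | True | True | False
True | True | True | True
Satisfying assignment at row 1: n=False, u=False, w=False gives True.

No, it is not a contradiction.


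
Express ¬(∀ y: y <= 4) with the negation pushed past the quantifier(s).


¬(∀ x: φ) = ∃ x: ¬φ, and ¬(∃ x: φ) = ∀ x: ¬φ.
Apply to the universal statement.

∃ y: ¬(y <= 4)


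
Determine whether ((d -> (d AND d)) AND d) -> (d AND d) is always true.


Build the truth table over {d}:
d | φ
-----
F | T
T | T
Every row evaluates to true.

Yes, it is a tautology.


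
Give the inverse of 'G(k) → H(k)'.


The inverse of (P → Q) is (¬P → ¬Q). It is equivalent to the converse, not to the original.
Here P = 'G(k)' and Q = 'H(k)'.

If not (G(k)), then not (H(k)).


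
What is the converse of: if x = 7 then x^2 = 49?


The converse of (P → Q) is (Q → P). It is not in general equivalent to the original.
Here P = 'x = 7' and Q = 'x^2 = 49'.

If x^2 = 49, then x = 7.


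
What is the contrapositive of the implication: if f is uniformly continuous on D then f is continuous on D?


The contrapositive of (P → Q) is (¬Q → ¬P); it is logically equivalent to the original.
Here P = 'f is uniformly continuous on D' and Q = 'f is continuous on D'.

If not (f is continuous on D), then not (f is uniformly continuous on D).


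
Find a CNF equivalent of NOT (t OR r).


Step 1: Apply De Morgan: ¬(t ∨ r) = ¬t ∧ ¬r.

(NOT t) AND (NOT r)


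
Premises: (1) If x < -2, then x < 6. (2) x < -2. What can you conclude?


Modus ponens: from (P → Q) and P, infer Q.
P = 'x < -2' is asserted, and P → Q holds, so Q follows.

x < 6.


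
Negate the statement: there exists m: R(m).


¬(for all x: φ) = there exists x: ¬φ, and ¬(there exists x: φ) = for all x: ¬φ.
Apply to the existential statement.

for all m: NOT(R(m))


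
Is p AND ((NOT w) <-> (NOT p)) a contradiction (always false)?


Truth table over {p, w}:
p | w | φ
---------
F | F | F
T | F | F
F | T | F
T | T | T
Satisfying assignment at row 4: p=T, w=T gives T.

No, it is not a contradiction.


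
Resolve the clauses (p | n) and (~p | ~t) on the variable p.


The clauses contain complementary literals p and ~p.
Resolution eliminates this pair and disjoins the remaining literals (merging duplicates).

(n | ~t)


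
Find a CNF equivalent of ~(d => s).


Step 1: Rewrite d → s as ¬d ∨ s.
Step 2: Negate: ¬(¬d ∨ s) = d ∧ ¬s (De Morgan + double negation).

d & (~s)


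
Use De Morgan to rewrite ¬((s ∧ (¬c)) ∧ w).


De Morgan: the negation of a conjunction is the disjunction of the negations.
Distribute ¬ across ∧, flipping it to ∨, and negate each literal.

((¬s) ∨ c) ∨ (¬w)


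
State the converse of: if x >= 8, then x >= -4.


The converse of (P → Q) is (Q → P). It is not in general equivalent to the original.
Here P = 'x >= 8' and Q = 'x >= -4'.

If x >= -4, then x >= 8.


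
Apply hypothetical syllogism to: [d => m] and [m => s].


Hypothetical syllogism: from (P → Q) and (Q → R), infer (P → R).
Chain the two implications through the shared middle term 'm'.

d => s


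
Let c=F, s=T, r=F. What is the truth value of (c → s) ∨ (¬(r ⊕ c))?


Substitute c=F, s=T, r=F:
c → s = F → T = T
r ⊕ c = F ⊕ F = F
¬(r ⊕ c) = T
(c → s) ∨ (¬(r ⊕ c)) = T ∨ T = T

T


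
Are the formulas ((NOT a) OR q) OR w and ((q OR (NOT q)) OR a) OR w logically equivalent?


Compare truth tables:
a | q | w | φ | ψ
-----------------
F | F | F | T | T
T | F | F | F | T
F | T | F | T | T
T | T | F | T | T
F | F | T | T | T
T | F | T | T | T
F | T | T | T | T
T | T | T | T | T
They differ at row 2 (a=T, q=F, w=F): φ=F but ψ=T.

No, they are not logically equivalent.


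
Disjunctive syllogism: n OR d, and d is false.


Disjunctive syllogism: from (P ∨ Q) and ¬P, infer Q.
One disjunct, 'd', is ruled out; the other must hold.

n


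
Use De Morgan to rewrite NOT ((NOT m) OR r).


De Morgan: the negation of a disjunction is the conjunction of the negations.
Distribute NOT across OR, flipping it to AND, and negate each literal.

m AND (NOT r)


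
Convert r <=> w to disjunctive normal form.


Step 1: r ↔ w is true exactly when both agree: (r ∧ w) ∨ (¬r ∧ ¬w).

(r & w) | ((~r) & (~w))


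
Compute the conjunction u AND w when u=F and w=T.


Conjunction is true only when both operands are true.
Substitute: u=F, w=T.
F AND T evaluates to F.

F


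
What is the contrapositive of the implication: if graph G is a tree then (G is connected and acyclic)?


The contrapositive of (P → Q) is (¬Q → ¬P); it is logically equivalent to the original.
Here P = 'graph G is a tree' and Q = '(G is connected and acyclic)'.

If not ((G is connected and acyclic)), then not (graph G is a tree).


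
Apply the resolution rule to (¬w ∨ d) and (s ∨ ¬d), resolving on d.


The clauses contain complementary literals d and ¬d.
Resolution eliminates this pair and disjoins the remaining literals (merging duplicates).

(¬w ∨ s)


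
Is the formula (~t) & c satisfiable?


Search for a satisfying assignment over {c, t}.
Try c=True, t=False: the formula evaluates to True.
A satisfying assignment exists.

Satisfiable.


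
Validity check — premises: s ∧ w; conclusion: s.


This matches the form of conjunction elimination: the conclusion follows in every model of the premises.

Valid.


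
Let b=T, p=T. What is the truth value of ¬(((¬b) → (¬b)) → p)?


Substitute b=T, p=T:
¬b = F
¬b = F
(¬b) → (¬b) = F → F = T
((¬b) → (¬b)) → p = T → T = T
¬(((¬b) → (¬b)) → p) = F

F


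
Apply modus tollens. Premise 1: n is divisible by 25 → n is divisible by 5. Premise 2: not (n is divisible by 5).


Modus tollens: from (P → Q) and ¬Q, infer ¬P.
Q = 'n is divisible by 5' is denied; since P → Q, P must also fail.

Not (n is divisible by 25).


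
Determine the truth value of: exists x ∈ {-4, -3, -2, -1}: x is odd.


Evaluate the predicate on each element: -4:False, -3:True, -2:False, -1:True.
Witness x = -3 satisfies the predicate.

True


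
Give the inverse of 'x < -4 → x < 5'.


The inverse of (P → Q) is (¬P → ¬Q). It is equivalent to the converse, not to the original.
Here P = 'x < -4' and Q = 'x < 5'.

If not (x < -4), then not (x < 5).


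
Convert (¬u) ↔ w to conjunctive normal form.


Step 1: Rewrite (¬u) ↔ w as ((¬u) → w) ∧ (w → (¬u)).
Step 2: Rewrite each implication as a disjunction.
Step 3: Eliminate any double negations (¬¬X = X).

(u ∨ w) ∧ ((¬w) ∨ (¬u))


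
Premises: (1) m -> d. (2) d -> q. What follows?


Hypothetical syllogism: from (P → Q) and (Q → R), infer (P → R).
Chain the two implications through the shared middle term 'd'.

m -> q


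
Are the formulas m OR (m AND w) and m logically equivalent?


Compare truth tables:
m | w | φ | ψ
-------------
F | F | F | F
T | F | T | T
F | T | F | F
T | T | T | T
The columns φ and ψ agree on every row.

Yes, they are logically equivalent.


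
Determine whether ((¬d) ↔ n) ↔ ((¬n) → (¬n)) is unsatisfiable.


Truth table over {d, n}:
d | n | φ
---------
F | F | F
T | F | T
F | T | T
T | T | F
Satisfying assignment at row 2: d=T, n=F gives T.

No, it is not a contradiction.


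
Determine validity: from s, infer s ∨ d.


This matches the form of disjunction introduction: the conclusion follows in every model of the premises.

Valid.


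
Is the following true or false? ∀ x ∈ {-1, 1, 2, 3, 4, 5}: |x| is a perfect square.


Evaluate the predicate on each element: -1:T, 1:T, 2:F, 3:F, 4:T, 5:F.
Counterexample x = 2 fails the predicate.

F


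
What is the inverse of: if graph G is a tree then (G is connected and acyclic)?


The inverse of (P → Q) is (¬P → ¬Q). It is equivalent to the converse, not to the original.
Here P = 'graph G is a tree' and Q = '(G is connected and acyclic)'.

If not (graph G is a tree), then not ((G is connected and acyclic)).


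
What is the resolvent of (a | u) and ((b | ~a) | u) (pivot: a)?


The clauses contain complementary literals a and ~a.
Resolution eliminates this pair and disjoins the remaining literals (merging duplicates).

(u | b)


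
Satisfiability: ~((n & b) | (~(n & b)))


Check all 4 assignments over {b, n}:
b | n | φ
---------
False | False | False
True | False | False
False | True | False
True | True | False
No assignment makes the formula true.

Unsatisfiable.


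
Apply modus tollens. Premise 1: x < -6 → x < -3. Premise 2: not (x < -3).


Modus tollens: from (P → Q) and ¬Q, infer ¬P.
Q = 'x < -3' is denied; since P → Q, P must also fail.

Not (x < -6).


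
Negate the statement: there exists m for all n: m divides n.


Negation flips each quantifier (∀↔∃) and negates the inner predicate.
¬(there exists m for all n: φ) = for all m there exists n: ¬φ.

for all m there exists n: NOT(m divides n)


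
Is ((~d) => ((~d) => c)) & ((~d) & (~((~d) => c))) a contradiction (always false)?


Truth table over {c, d}:
c | d | φ
---------
False | False | False
True | False | False
False | True | False
True | True | False
Every row is false.

Yes, it is a contradiction.


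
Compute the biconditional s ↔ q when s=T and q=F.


Biconditional is true when both operands have the same truth value.
Substitute: s=T, q=F.
T ↔ F evaluates to F.

F


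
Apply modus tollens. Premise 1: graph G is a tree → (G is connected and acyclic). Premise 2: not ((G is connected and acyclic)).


Modus tollens: from (P → Q) and ¬Q, infer ¬P.
Q = '(G is connected and acyclic)' is denied; since P → Q, P must also fail.

Not (graph G is a tree).


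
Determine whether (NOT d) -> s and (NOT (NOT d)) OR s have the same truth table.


Compare truth tables:
d | s | φ | ψ
-------------
F | F | F | F
T | F | T | T
F | T | T | T
T | T | T | T
The columns φ and ψ agree on every row.

Yes, they are logically equivalent.


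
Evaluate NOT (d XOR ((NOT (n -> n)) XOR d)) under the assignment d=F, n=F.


Substitute d=F, n=F:
n -> n = F -> F = T
NOT (n -> n) = F
(NOT (n -> n)) XOR d = F XOR F = F
d XOR ((NOT (n -> n)) XOR d) = F XOR F = F
NOT (d XOR ((NOT (n -> n)) XOR d)) = T

T


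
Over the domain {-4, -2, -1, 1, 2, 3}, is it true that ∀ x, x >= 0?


Evaluate the predicate on each element: -4:F, -2:F, -1:F, 1:T, 2:T, 3:T.
Counterexample x = -4 fails the predicate.

F


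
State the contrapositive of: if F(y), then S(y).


The contrapositive of (P → Q) is (¬Q → ¬P); it is logically equivalent to the original.
Here P = 'F(y)' and Q = 'S(y)'.

If not (S(y)), then not (F(y)).


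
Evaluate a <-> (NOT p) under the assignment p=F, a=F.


Substitute p=F, a=F:
NOT p = T
a <-> (NOT p) = F <-> T = F

F


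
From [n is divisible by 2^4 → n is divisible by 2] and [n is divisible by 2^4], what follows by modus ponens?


Modus ponens: from (P → Q) and P, infer Q.
P = 'n is divisible by 2^4' is asserted, and P → Q holds, so Q follows.

n is divisible by 2.


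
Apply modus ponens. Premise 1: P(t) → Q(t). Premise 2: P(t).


Modus ponens: from (P → Q) and P, infer Q.
P = 'P(t)' is asserted, and P → Q holds, so Q follows.

Q(t).


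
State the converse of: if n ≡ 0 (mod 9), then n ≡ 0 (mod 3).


The converse of (P → Q) is (Q → P). It is not in general equivalent to the original.
Here P = 'n ≡ 0 (mod 9)' and Q = 'n ≡ 0 (mod 3)'.

If n ≡ 0 (mod 3), then n ≡ 0 (mod 9).


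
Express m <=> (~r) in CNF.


Step 1: Rewrite m ↔ (¬r) as (m → (¬r)) ∧ ((¬r) → m).
Step 2: Rewrite each implication as a disjunction.
Step 3: Eliminate any double negations (¬¬X = X).

((~m) | (~r)) & (r | m)


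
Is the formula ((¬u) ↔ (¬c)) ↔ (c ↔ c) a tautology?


Build the truth table over {c, u}:
c | u | φ
---------
F | F | T
T | F | F
F | T | F
T | T | T
Counterexample at row 2: with c=T, u=F, the formula is F.

No, it is not a tautology.


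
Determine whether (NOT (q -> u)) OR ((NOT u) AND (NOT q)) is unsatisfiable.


Truth table over {q, u}:
q | u | φ
---------
F | F | T
T | F | T
F | T | F
T | T | F
Satisfying assignment at row 1: q=F, u=F gives T.

No, it is not a contradiction.


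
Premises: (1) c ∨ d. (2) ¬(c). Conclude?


Disjunctive syllogism: from (P ∨ Q) and ¬P, infer Q.
One disjunct, 'c', is ruled out; the other must hold.

d


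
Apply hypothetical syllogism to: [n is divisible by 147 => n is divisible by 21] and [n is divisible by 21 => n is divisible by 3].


Hypothetical syllogism: from (P → Q) and (Q → R), infer (P → R).
Chain the two implications through the shared middle term 'n is divisible by 21'.

n is divisible by 147 => n is divisible by 3


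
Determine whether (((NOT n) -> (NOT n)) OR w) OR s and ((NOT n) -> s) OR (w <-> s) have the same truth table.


Compare truth tables:
n | s | w | φ | ψ
-----------------
F | F | F | T | T
T | F | F | T | T
F | T | F | T | T
T | T | F | T | T
F | F | T | T | F
T | F | T | T | T
F | T | T | T | T
T | T | T | T | T
They differ at row 5 (n=F, s=F, w=T): φ=T but ψ=F.

No, they are not logically equivalent.


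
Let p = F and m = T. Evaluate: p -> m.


Implication is false only when antecedent is true and consequent is false.
Substitute: p=F, m=T.
F -> T evaluates to T.

T


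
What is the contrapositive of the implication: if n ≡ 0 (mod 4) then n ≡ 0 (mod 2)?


The contrapositive of (P → Q) is (¬Q → ¬P); it is logically equivalent to the original.
Here P = 'n ≡ 0 (mod 4)' and Q = 'n ≡ 0 (mod 2)'.

If not (n ≡ 0 (mod 2)), then not (n ≡ 0 (mod 4)).


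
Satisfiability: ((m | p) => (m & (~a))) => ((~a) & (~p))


Search for a satisfying assignment over {a, m, p}.
Try a=False, m=False, p=False: the formula evaluates to True.
A satisfying assignment exists.

Satisfiable.


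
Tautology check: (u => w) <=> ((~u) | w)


Build the truth table over {u, w}:
u | w | φ
---------
False | False | True
True | False | True
False | True | True
True | True | True
Every row evaluates to true.

Yes, it is a tautology.


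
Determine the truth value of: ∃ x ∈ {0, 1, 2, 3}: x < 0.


Evaluate the predicate on each element: 0:F, 1:F, 2:F, 3:F.
No element satisfies the predicate.

F


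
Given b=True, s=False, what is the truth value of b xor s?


Exclusive or is true when exactly one operand is true.
Substitute: b=True, s=False.
True xor False evaluates to True.

True


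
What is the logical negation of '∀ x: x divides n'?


¬(∀ x: φ) = ∃ x: ¬φ, and ¬(∃ x: φ) = ∀ x: ¬φ.
Apply to the universal statement.

∃ x: ¬(x divides n)


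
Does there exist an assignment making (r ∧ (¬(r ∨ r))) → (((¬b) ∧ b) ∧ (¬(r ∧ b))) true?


Search for a satisfying assignment over {b, r}.
Try b=F, r=F: the formula evaluates to T.
A satisfying assignment exists.

Satisfiable.


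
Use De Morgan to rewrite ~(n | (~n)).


De Morgan: the negation of a disjunction is the conjunction of the negations.
Distribute ~ across |, flipping it to &, and negate each literal.

(~n) & n


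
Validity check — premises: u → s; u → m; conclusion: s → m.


This is (no valid rule). There exist truth assignments where the premises are all true but the conclusion is false.

Invalid.


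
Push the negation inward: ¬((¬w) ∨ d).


De Morgan: the negation of a disjunction is the conjunction of the negations.
Distribute ¬ across ∨, flipping it to ∧, and negate each literal.

w ∧ (¬d)


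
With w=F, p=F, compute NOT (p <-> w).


Substitute w=F, p=F:
p <-> w = F <-> F = T
NOT (p <-> w) = F

F


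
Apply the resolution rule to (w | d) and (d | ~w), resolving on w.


The clauses contain complementary literals w and ~w.
Resolution eliminates this pair and disjoins the remaining literals (merging duplicates).

d


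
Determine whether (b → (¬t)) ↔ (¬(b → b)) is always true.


Build the truth table over {b, t}:
b | t | φ
---------
F | F | F
T | F | F
F | T | F
T | T | T
Counterexample at row 1: with b=F, t=F, the formula is F.

No, it is not a tautology.


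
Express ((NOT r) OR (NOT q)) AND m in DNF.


Step 1: Distribute ∧ over ∨: ((¬r) ∨ (¬q)) ∧ m = ((¬r) ∧ m) ∨ ((¬q) ∧ m).

((NOT r) AND m) OR ((NOT q) AND m)
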